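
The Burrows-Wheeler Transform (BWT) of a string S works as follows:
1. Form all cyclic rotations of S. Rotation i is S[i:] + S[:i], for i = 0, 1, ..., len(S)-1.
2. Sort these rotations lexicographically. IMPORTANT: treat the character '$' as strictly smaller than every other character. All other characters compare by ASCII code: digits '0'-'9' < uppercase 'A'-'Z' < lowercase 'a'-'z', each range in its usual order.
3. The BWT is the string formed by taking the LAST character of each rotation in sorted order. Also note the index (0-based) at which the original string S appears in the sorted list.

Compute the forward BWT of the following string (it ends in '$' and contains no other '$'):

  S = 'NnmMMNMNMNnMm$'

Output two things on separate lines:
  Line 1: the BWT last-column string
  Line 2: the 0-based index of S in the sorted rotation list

Answer: mmMNNnMMM$MnNN
9

Derivation:
All 14 rotations (rotation i = S[i:]+S[:i]):
  rot[0] = NnmMMNMNMNnMm$
  rot[1] = nmMMNMNMNnMm$N
  rot[2] = mMMNMNMNnMm$Nn
  rot[3] = MMNMNMNnMm$Nnm
  rot[4] = MNMNMNnMm$NnmM
  rot[5] = NMNMNnMm$NnmMM
  rot[6] = MNMNnMm$NnmMMN
  rot[7] = NMNnMm$NnmMMNM
  rot[8] = MNnMm$NnmMMNMN
  rot[9] = NnMm$NnmMMNMNM
  rot[10] = nMm$NnmMMNMNMN
  rot[11] = Mm$NnmMMNMNMNn
  rot[12] = m$NnmMMNMNMNnM
  rot[13] = $NnmMMNMNMNnMm
Sorted (with $ < everything):
  sorted[0] = $NnmMMNMNMNnMm  (last char: 'm')
  sorted[1] = MMNMNMNnMm$Nnm  (last char: 'm')
  sorted[2] = MNMNMNnMm$NnmM  (last char: 'M')
  sorted[3] = MNMNnMm$NnmMMN  (last char: 'N')
  sorted[4] = MNnMm$NnmMMNMN  (last char: 'N')
  sorted[5] = Mm$NnmMMNMNMNn  (last char: 'n')
  sorted[6] = NMNMNnMm$NnmMM  (last char: 'M')
  sorted[7] = NMNnMm$NnmMMNM  (last char: 'M')
  sorted[8] = NnMm$NnmMMNMNM  (last char: 'M')
  sorted[9] = NnmMMNMNMNnMm$  (last char: '$')
  sorted[10] = m$NnmMMNMNMNnM  (last char: 'M')
  sorted[11] = mMMNMNMNnMm$Nn  (last char: 'n')
  sorted[12] = nMm$NnmMMNMNMN  (last char: 'N')
  sorted[13] = nmMMNMNMNnMm$N  (last char: 'N')
Last column: mmMNNnMMM$MnNN
Original string S is at sorted index 9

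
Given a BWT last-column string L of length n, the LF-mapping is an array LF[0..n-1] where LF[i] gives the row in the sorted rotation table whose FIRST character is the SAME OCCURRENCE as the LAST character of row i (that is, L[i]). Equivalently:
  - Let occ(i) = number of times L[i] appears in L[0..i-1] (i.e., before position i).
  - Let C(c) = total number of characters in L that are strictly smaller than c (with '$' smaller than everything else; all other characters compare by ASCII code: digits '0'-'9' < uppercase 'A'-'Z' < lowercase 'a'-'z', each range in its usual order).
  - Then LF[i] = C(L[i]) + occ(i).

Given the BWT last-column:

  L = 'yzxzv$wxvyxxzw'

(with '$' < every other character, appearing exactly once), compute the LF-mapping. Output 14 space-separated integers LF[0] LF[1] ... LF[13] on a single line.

Char counts: '$':1, 'v':2, 'w':2, 'x':4, 'y':2, 'z':3
C (first-col start): C('$')=0, C('v')=1, C('w')=3, C('x')=5, C('y')=9, C('z')=11
L[0]='y': occ=0, LF[0]=C('y')+0=9+0=9
L[1]='z': occ=0, LF[1]=C('z')+0=11+0=11
L[2]='x': occ=0, LF[2]=C('x')+0=5+0=5
L[3]='z': occ=1, LF[3]=C('z')+1=11+1=12
L[4]='v': occ=0, LF[4]=C('v')+0=1+0=1
L[5]='$': occ=0, LF[5]=C('$')+0=0+0=0
L[6]='w': occ=0, LF[6]=C('w')+0=3+0=3
L[7]='x': occ=1, LF[7]=C('x')+1=5+1=6
L[8]='v': occ=1, LF[8]=C('v')+1=1+1=2
L[9]='y': occ=1, LF[9]=C('y')+1=9+1=10
L[10]='x': occ=2, LF[10]=C('x')+2=5+2=7
L[11]='x': occ=3, LF[11]=C('x')+3=5+3=8
L[12]='z': occ=2, LF[12]=C('z')+2=11+2=13
L[13]='w': occ=1, LF[13]=C('w')+1=3+1=4

Answer: 9 11 5 12 1 0 3 6 2 10 7 8 13 4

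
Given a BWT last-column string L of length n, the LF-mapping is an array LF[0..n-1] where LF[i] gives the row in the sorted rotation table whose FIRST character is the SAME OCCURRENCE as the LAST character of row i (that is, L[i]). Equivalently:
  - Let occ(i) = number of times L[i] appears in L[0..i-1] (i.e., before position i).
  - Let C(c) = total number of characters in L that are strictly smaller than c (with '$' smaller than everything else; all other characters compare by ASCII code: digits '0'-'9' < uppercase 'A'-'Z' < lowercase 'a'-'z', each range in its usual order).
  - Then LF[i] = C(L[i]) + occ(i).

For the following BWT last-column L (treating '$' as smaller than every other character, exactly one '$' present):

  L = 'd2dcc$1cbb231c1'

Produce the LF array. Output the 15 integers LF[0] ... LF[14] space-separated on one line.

Answer: 13 4 14 9 10 0 1 11 7 8 5 6 2 12 3

Derivation:
Char counts: '$':1, '1':3, '2':2, '3':1, 'b':2, 'c':4, 'd':2
C (first-col start): C('$')=0, C('1')=1, C('2')=4, C('3')=6, C('b')=7, C('c')=9, C('d')=13
L[0]='d': occ=0, LF[0]=C('d')+0=13+0=13
L[1]='2': occ=0, LF[1]=C('2')+0=4+0=4
L[2]='d': occ=1, LF[2]=C('d')+1=13+1=14
L[3]='c': occ=0, LF[3]=C('c')+0=9+0=9
L[4]='c': occ=1, LF[4]=C('c')+1=9+1=10
L[5]='$': occ=0, LF[5]=C('$')+0=0+0=0
L[6]='1': occ=0, LF[6]=C('1')+0=1+0=1
L[7]='c': occ=2, LF[7]=C('c')+2=9+2=11
L[8]='b': occ=0, LF[8]=C('b')+0=7+0=7
L[9]='b': occ=1, LF[9]=C('b')+1=7+1=8
L[10]='2': occ=1, LF[10]=C('2')+1=4+1=5
L[11]='3': occ=0, LF[11]=C('3')+0=6+0=6
L[12]='1': occ=1, LF[12]=C('1')+1=1+1=2
L[13]='c': occ=3, LF[13]=C('c')+3=9+3=12
L[14]='1': occ=2, LF[14]=C('1')+2=1+2=3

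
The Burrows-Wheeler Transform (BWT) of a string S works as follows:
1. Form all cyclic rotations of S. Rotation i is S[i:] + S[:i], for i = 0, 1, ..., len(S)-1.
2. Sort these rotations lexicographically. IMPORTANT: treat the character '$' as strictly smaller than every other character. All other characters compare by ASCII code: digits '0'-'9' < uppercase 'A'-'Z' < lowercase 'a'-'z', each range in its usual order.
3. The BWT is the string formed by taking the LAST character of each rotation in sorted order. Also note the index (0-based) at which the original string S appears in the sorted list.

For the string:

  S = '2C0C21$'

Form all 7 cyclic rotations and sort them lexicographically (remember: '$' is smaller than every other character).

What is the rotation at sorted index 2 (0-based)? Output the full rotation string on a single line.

Answer: 1$2C0C2

Derivation:
All 7 rotations (rotation i = S[i:]+S[:i]):
  rot[0] = 2C0C21$
  rot[1] = C0C21$2
  rot[2] = 0C21$2C
  rot[3] = C21$2C0
  rot[4] = 21$2C0C
  rot[5] = 1$2C0C2
  rot[6] = $2C0C21
Sorted (with $ < everything):
  sorted[0] = $2C0C21
  sorted[1] = 0C21$2C
  sorted[2] = 1$2C0C2
  sorted[3] = 21$2C0C
  sorted[4] = 2C0C21$
  sorted[5] = C0C21$2
  sorted[6] = C21$2C0
sorted[2] = 1$2C0C2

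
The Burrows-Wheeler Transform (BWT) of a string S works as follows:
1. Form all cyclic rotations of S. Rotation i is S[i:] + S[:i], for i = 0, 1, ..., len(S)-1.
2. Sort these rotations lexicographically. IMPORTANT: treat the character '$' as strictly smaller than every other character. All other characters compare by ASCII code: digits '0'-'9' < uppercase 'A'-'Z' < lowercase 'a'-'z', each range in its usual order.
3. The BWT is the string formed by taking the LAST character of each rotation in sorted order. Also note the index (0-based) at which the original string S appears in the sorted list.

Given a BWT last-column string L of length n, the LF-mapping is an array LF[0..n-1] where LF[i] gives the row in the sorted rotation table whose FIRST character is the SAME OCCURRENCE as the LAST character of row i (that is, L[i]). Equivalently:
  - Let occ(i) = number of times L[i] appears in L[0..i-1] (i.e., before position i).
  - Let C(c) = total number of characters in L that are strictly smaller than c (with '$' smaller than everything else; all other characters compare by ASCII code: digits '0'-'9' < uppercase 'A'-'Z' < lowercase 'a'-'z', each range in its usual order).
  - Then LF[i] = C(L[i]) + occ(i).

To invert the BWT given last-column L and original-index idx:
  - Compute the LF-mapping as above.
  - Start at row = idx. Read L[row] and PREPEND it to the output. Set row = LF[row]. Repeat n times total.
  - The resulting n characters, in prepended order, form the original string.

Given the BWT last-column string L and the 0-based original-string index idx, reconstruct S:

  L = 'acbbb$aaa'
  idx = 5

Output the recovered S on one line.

LF mapping: 1 8 5 6 7 0 2 3 4
Walk LF starting at row 5, prepending L[row]:
  step 1: row=5, L[5]='$', prepend. Next row=LF[5]=0
  step 2: row=0, L[0]='a', prepend. Next row=LF[0]=1
  step 3: row=1, L[1]='c', prepend. Next row=LF[1]=8
  step 4: row=8, L[8]='a', prepend. Next row=LF[8]=4
  step 5: row=4, L[4]='b', prepend. Next row=LF[4]=7
  step 6: row=7, L[7]='a', prepend. Next row=LF[7]=3
  step 7: row=3, L[3]='b', prepend. Next row=LF[3]=6
  step 8: row=6, L[6]='a', prepend. Next row=LF[6]=2
  step 9: row=2, L[2]='b', prepend. Next row=LF[2]=5
Reversed output: bababaca$

Answer: bababaca$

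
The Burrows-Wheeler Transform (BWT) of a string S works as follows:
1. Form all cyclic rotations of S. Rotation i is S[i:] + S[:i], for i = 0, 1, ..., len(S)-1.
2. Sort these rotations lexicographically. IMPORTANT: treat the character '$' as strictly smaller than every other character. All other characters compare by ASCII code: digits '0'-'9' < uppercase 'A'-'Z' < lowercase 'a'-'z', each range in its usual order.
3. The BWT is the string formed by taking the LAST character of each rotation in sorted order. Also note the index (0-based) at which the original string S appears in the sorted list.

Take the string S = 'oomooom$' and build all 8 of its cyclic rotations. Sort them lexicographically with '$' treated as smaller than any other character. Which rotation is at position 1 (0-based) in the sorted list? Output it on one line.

All 8 rotations (rotation i = S[i:]+S[:i]):
  rot[0] = oomooom$
  rot[1] = omooom$o
  rot[2] = mooom$oo
  rot[3] = ooom$oom
  rot[4] = oom$oomo
  rot[5] = om$oomoo
  rot[6] = m$oomooo
  rot[7] = $oomooom
Sorted (with $ < everything):
  sorted[0] = $oomooom
  sorted[1] = m$oomooo
  sorted[2] = mooom$oo
  sorted[3] = om$oomoo
  sorted[4] = omooom$o
  sorted[5] = oom$oomo
  sorted[6] = oomooom$
  sorted[7] = ooom$oom
sorted[1] = m$oomooo

Answer: m$oomooo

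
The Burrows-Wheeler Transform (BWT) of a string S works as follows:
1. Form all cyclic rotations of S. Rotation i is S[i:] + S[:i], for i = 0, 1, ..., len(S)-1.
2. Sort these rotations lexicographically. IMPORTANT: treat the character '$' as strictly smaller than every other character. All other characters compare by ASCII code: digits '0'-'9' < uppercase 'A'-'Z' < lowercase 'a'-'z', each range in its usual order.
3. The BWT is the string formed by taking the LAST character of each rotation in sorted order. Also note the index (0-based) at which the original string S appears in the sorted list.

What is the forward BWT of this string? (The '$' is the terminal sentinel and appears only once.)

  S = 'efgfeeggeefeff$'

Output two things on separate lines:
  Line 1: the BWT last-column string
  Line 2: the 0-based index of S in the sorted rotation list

All 15 rotations (rotation i = S[i:]+S[:i]):
  rot[0] = efgfeeggeefeff$
  rot[1] = fgfeeggeefeff$e
  rot[2] = gfeeggeefeff$ef
  rot[3] = feeggeefeff$efg
  rot[4] = eeggeefeff$efgf
  rot[5] = eggeefeff$efgfe
  rot[6] = ggeefeff$efgfee
  rot[7] = geefeff$efgfeeg
  rot[8] = eefeff$efgfeegg
  rot[9] = efeff$efgfeegge
  rot[10] = feff$efgfeeggee
  rot[11] = eff$efgfeeggeef
  rot[12] = ff$efgfeeggeefe
  rot[13] = f$efgfeeggeefef
  rot[14] = $efgfeeggeefeff
Sorted (with $ < everything):
  sorted[0] = $efgfeeggeefeff  (last char: 'f')
  sorted[1] = eefeff$efgfeegg  (last char: 'g')
  sorted[2] = eeggeefeff$efgf  (last char: 'f')
  sorted[3] = efeff$efgfeegge  (last char: 'e')
  sorted[4] = eff$efgfeeggeef  (last char: 'f')
  sorted[5] = efgfeeggeefeff$  (last char: '$')
  sorted[6] = eggeefeff$efgfe  (last char: 'e')
  sorted[7] = f$efgfeeggeefef  (last char: 'f')
  sorted[8] = feeggeefeff$efg  (last char: 'g')
  sorted[9] = feff$efgfeeggee  (last char: 'e')
  sorted[10] = ff$efgfeeggeefe  (last char: 'e')
  sorted[11] = fgfeeggeefeff$e  (last char: 'e')
  sorted[12] = geefeff$efgfeeg  (last char: 'g')
  sorted[13] = gfeeggeefeff$ef  (last char: 'f')
  sorted[14] = ggeefeff$efgfee  (last char: 'e')
Last column: fgfef$efgeeegfe
Original string S is at sorted index 5

Answer: fgfef$efgeeegfe
5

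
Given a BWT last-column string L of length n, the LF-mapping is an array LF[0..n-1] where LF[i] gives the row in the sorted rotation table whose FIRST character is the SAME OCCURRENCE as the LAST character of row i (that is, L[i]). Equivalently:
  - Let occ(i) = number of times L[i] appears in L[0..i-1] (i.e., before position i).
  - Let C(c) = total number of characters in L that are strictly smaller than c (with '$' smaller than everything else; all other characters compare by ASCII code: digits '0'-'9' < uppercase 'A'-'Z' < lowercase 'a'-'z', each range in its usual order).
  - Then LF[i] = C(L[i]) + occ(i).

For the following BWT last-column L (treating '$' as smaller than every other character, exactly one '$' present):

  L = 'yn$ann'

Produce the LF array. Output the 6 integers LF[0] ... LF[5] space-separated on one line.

Char counts: '$':1, 'a':1, 'n':3, 'y':1
C (first-col start): C('$')=0, C('a')=1, C('n')=2, C('y')=5
L[0]='y': occ=0, LF[0]=C('y')+0=5+0=5
L[1]='n': occ=0, LF[1]=C('n')+0=2+0=2
L[2]='$': occ=0, LF[2]=C('$')+0=0+0=0
L[3]='a': occ=0, LF[3]=C('a')+0=1+0=1
L[4]='n': occ=1, LF[4]=C('n')+1=2+1=3
L[5]='n': occ=2, LF[5]=C('n')+2=2+2=4

Answer: 5 2 0 1 3 4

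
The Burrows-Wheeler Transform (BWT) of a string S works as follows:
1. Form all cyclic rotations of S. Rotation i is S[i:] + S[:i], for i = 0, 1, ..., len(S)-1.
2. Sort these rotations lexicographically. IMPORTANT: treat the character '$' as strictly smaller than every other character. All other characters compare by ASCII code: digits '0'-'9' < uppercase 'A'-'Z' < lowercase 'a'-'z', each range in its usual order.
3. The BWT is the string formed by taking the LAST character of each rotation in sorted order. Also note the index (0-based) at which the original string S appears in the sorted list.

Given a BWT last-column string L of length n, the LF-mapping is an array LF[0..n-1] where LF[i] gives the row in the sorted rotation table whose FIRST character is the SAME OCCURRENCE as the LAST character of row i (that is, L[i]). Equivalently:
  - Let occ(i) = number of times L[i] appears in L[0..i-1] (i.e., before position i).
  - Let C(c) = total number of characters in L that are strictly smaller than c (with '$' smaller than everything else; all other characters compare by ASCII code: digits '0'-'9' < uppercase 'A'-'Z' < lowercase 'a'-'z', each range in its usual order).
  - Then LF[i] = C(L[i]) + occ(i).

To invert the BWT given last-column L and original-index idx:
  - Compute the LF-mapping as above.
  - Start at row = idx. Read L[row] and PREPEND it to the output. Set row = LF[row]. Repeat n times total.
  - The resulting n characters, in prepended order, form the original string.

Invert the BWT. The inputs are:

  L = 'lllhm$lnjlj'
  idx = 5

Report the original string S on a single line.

Answer: lhjnlljlml$

Derivation:
LF mapping: 4 5 6 1 9 0 7 10 2 8 3
Walk LF starting at row 5, prepending L[row]:
  step 1: row=5, L[5]='$', prepend. Next row=LF[5]=0
  step 2: row=0, L[0]='l', prepend. Next row=LF[0]=4
  step 3: row=4, L[4]='m', prepend. Next row=LF[4]=9
  step 4: row=9, L[9]='l', prepend. Next row=LF[9]=8
  step 5: row=8, L[8]='j', prepend. Next row=LF[8]=2
  step 6: row=2, L[2]='l', prepend. Next row=LF[2]=6
  step 7: row=6, L[6]='l', prepend. Next row=LF[6]=7
  step 8: row=7, L[7]='n', prepend. Next row=LF[7]=10
  step 9: row=10, L[10]='j', prepend. Next row=LF[10]=3
  step 10: row=3, L[3]='h', prepend. Next row=LF[3]=1
  step 11: row=1, L[1]='l', prepend. Next row=LF[1]=5
Reversed output: lhjnlljlml$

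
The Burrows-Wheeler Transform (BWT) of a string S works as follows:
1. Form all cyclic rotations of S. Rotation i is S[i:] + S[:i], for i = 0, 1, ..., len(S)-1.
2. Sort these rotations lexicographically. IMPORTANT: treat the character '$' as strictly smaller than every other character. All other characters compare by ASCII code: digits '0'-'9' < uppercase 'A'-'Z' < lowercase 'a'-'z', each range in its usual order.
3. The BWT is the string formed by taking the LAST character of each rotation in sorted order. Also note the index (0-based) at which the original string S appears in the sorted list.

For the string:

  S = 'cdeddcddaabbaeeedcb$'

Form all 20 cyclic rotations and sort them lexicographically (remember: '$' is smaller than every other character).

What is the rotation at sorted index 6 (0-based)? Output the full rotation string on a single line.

All 20 rotations (rotation i = S[i:]+S[:i]):
  rot[0] = cdeddcddaabbaeeedcb$
  rot[1] = deddcddaabbaeeedcb$c
  rot[2] = eddcddaabbaeeedcb$cd
  rot[3] = ddcddaabbaeeedcb$cde
  rot[4] = dcddaabbaeeedcb$cded
  rot[5] = cddaabbaeeedcb$cdedd
  rot[6] = ddaabbaeeedcb$cdeddc
  rot[7] = daabbaeeedcb$cdeddcd
  rot[8] = aabbaeeedcb$cdeddcdd
  rot[9] = abbaeeedcb$cdeddcdda
  rot[10] = bbaeeedcb$cdeddcddaa
  rot[11] = baeeedcb$cdeddcddaab
  rot[12] = aeeedcb$cdeddcddaabb
  rot[13] = eeedcb$cdeddcddaabba
  rot[14] = eedcb$cdeddcddaabbae
  rot[15] = edcb$cdeddcddaabbaee
  rot[16] = dcb$cdeddcddaabbaeee
  rot[17] = cb$cdeddcddaabbaeeed
  rot[18] = b$cdeddcddaabbaeeedc
  rot[19] = $cdeddcddaabbaeeedcb
Sorted (with $ < everything):
  sorted[0] = $cdeddcddaabbaeeedcb
  sorted[1] = aabbaeeedcb$cdeddcdd
  sorted[2] = abbaeeedcb$cdeddcdda
  sorted[3] = aeeedcb$cdeddcddaabb
  sorted[4] = b$cdeddcddaabbaeeedc
  sorted[5] = baeeedcb$cdeddcddaab
  sorted[6] = bbaeeedcb$cdeddcddaa
  sorted[7] = cb$cdeddcddaabbaeeed
  sorted[8] = cddaabbaeeedcb$cdedd
  sorted[9] = cdeddcddaabbaeeedcb$
  sorted[10] = daabbaeeedcb$cdeddcd
  sorted[11] = dcb$cdeddcddaabbaeee
  sorted[12] = dcddaabbaeeedcb$cded
  sorted[13] = ddaabbaeeedcb$cdeddc
  sorted[14] = ddcddaabbaeeedcb$cde
  sorted[15] = deddcddaabbaeeedcb$c
  sorted[16] = edcb$cdeddcddaabbaee
  sorted[17] = eddcddaabbaeeedcb$cd
  sorted[18] = eedcb$cdeddcddaabbae
  sorted[19] = eeedcb$cdeddcddaabba
sorted[6] = bbaeeedcb$cdeddcddaa

Answer: bbaeeedcb$cdeddcddaa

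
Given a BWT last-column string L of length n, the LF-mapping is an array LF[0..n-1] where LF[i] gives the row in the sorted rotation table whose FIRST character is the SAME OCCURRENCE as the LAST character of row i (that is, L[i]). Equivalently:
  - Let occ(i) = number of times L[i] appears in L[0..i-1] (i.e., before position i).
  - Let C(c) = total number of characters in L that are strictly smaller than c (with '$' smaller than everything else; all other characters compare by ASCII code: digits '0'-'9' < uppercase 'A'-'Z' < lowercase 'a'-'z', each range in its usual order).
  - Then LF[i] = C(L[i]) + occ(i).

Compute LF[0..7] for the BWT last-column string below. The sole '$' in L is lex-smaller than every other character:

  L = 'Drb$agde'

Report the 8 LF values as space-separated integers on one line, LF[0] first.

Char counts: '$':1, 'D':1, 'a':1, 'b':1, 'd':1, 'e':1, 'g':1, 'r':1
C (first-col start): C('$')=0, C('D')=1, C('a')=2, C('b')=3, C('d')=4, C('e')=5, C('g')=6, C('r')=7
L[0]='D': occ=0, LF[0]=C('D')+0=1+0=1
L[1]='r': occ=0, LF[1]=C('r')+0=7+0=7
L[2]='b': occ=0, LF[2]=C('b')+0=3+0=3
L[3]='$': occ=0, LF[3]=C('$')+0=0+0=0
L[4]='a': occ=0, LF[4]=C('a')+0=2+0=2
L[5]='g': occ=0, LF[5]=C('g')+0=6+0=6
L[6]='d': occ=0, LF[6]=C('d')+0=4+0=4
L[7]='e': occ=0, LF[7]=C('e')+0=5+0=5

Answer: 1 7 3 0 2 6 4 5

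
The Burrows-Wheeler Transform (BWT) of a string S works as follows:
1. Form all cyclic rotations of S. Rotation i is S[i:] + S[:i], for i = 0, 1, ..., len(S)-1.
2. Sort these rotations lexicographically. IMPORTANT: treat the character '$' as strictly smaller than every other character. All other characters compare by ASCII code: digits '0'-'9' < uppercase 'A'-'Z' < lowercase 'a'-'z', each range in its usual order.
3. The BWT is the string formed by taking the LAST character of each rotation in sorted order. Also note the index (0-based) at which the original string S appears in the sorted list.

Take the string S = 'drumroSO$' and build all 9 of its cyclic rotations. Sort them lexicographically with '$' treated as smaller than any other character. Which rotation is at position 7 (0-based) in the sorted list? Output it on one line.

All 9 rotations (rotation i = S[i:]+S[:i]):
  rot[0] = drumroSO$
  rot[1] = rumroSO$d
  rot[2] = umroSO$dr
  rot[3] = mroSO$dru
  rot[4] = roSO$drum
  rot[5] = oSO$drumr
  rot[6] = SO$drumro
  rot[7] = O$drumroS
  rot[8] = $drumroSO
Sorted (with $ < everything):
  sorted[0] = $drumroSO
  sorted[1] = O$drumroS
  sorted[2] = SO$drumro
  sorted[3] = drumroSO$
  sorted[4] = mroSO$dru
  sorted[5] = oSO$drumr
  sorted[6] = roSO$drum
  sorted[7] = rumroSO$d
  sorted[8] = umroSO$dr
sorted[7] = rumroSO$d

Answer: rumroSO$d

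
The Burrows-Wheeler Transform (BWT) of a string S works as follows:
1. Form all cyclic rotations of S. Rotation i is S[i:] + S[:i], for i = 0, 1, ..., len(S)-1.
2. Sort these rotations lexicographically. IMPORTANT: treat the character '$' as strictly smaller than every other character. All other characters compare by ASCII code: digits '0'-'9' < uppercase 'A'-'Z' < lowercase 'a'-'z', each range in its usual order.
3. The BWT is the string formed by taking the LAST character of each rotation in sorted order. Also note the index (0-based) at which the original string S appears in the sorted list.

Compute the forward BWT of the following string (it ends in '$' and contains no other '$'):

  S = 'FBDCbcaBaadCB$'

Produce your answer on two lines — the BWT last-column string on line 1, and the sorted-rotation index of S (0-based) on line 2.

All 14 rotations (rotation i = S[i:]+S[:i]):
  rot[0] = FBDCbcaBaadCB$
  rot[1] = BDCbcaBaadCB$F
  rot[2] = DCbcaBaadCB$FB
  rot[3] = CbcaBaadCB$FBD
  rot[4] = bcaBaadCB$FBDC
  rot[5] = caBaadCB$FBDCb
  rot[6] = aBaadCB$FBDCbc
  rot[7] = BaadCB$FBDCbca
  rot[8] = aadCB$FBDCbcaB
  rot[9] = adCB$FBDCbcaBa
  rot[10] = dCB$FBDCbcaBaa
  rot[11] = CB$FBDCbcaBaad
  rot[12] = B$FBDCbcaBaadC
  rot[13] = $FBDCbcaBaadCB
Sorted (with $ < everything):
  sorted[0] = $FBDCbcaBaadCB  (last char: 'B')
  sorted[1] = B$FBDCbcaBaadC  (last char: 'C')
  sorted[2] = BDCbcaBaadCB$F  (last char: 'F')
  sorted[3] = BaadCB$FBDCbca  (last char: 'a')
  sorted[4] = CB$FBDCbcaBaad  (last char: 'd')
  sorted[5] = CbcaBaadCB$FBD  (last char: 'D')
  sorted[6] = DCbcaBaadCB$FB  (last char: 'B')
  sorted[7] = FBDCbcaBaadCB$  (last char: '$')
  sorted[8] = aBaadCB$FBDCbc  (last char: 'c')
  sorted[9] = aadCB$FBDCbcaB  (last char: 'B')
  sorted[10] = adCB$FBDCbcaBa  (last char: 'a')
  sorted[11] = bcaBaadCB$FBDC  (last char: 'C')
  sorted[12] = caBaadCB$FBDCb  (last char: 'b')
  sorted[13] = dCB$FBDCbcaBaa  (last char: 'a')
Last column: BCFadDB$cBaCba
Original string S is at sorted index 7

Answer: BCFadDB$cBaCba
7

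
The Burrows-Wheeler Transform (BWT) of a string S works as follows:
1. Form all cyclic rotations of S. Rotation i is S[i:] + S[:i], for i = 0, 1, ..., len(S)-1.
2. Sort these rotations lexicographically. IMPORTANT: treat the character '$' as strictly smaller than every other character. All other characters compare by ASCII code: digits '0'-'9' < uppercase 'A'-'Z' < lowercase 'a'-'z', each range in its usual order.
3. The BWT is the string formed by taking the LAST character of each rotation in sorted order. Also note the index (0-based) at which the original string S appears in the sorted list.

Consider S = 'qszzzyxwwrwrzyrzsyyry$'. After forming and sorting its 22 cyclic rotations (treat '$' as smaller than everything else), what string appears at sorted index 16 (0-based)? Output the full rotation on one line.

All 22 rotations (rotation i = S[i:]+S[:i]):
  rot[0] = qszzzyxwwrwrzyrzsyyry$
  rot[1] = szzzyxwwrwrzyrzsyyry$q
  rot[2] = zzzyxwwrwrzyrzsyyry$qs
  rot[3] = zzyxwwrwrzyrzsyyry$qsz
  rot[4] = zyxwwrwrzyrzsyyry$qszz
  rot[5] = yxwwrwrzyrzsyyry$qszzz
  rot[6] = xwwrwrzyrzsyyry$qszzzy
  rot[7] = wwrwrzyrzsyyry$qszzzyx
  rot[8] = wrwrzyrzsyyry$qszzzyxw
  rot[9] = rwrzyrzsyyry$qszzzyxww
  rot[10] = wrzyrzsyyry$qszzzyxwwr
  rot[11] = rzyrzsyyry$qszzzyxwwrw
  rot[12] = zyrzsyyry$qszzzyxwwrwr
  rot[13] = yrzsyyry$qszzzyxwwrwrz
  rot[14] = rzsyyry$qszzzyxwwrwrzy
  rot[15] = zsyyry$qszzzyxwwrwrzyr
  rot[16] = syyry$qszzzyxwwrwrzyrz
  rot[17] = yyry$qszzzyxwwrwrzyrzs
  rot[18] = yry$qszzzyxwwrwrzyrzsy
  rot[19] = ry$qszzzyxwwrwrzyrzsyy
  rot[20] = y$qszzzyxwwrwrzyrzsyyr
  rot[21] = $qszzzyxwwrwrzyrzsyyry
Sorted (with $ < everything):
  sorted[0] = $qszzzyxwwrwrzyrzsyyry
  sorted[1] = qszzzyxwwrwrzyrzsyyry$
  sorted[2] = rwrzyrzsyyry$qszzzyxww
  sorted[3] = ry$qszzzyxwwrwrzyrzsyy
  sorted[4] = rzsyyry$qszzzyxwwrwrzy
  sorted[5] = rzyrzsyyry$qszzzyxwwrw
  sorted[6] = syyry$qszzzyxwwrwrzyrz
  sorted[7] = szzzyxwwrwrzyrzsyyry$q
  sorted[8] = wrwrzyrzsyyry$qszzzyxw
  sorted[9] = wrzyrzsyyry$qszzzyxwwr
  sorted[10] = wwrwrzyrzsyyry$qszzzyx
  sorted[11] = xwwrwrzyrzsyyry$qszzzy
  sorted[12] = y$qszzzyxwwrwrzyrzsyyr
  sorted[13] = yry$qszzzyxwwrwrzyrzsy
  sorted[14] = yrzsyyry$qszzzyxwwrwrz
  sorted[15] = yxwwrwrzyrzsyyry$qszzz
  sorted[16] = yyry$qszzzyxwwrwrzyrzs
  sorted[17] = zsyyry$qszzzyxwwrwrzyr
  sorted[18] = zyrzsyyry$qszzzyxwwrwr
  sorted[19] = zyxwwrwrzyrzsyyry$qszz
  sorted[20] = zzyxwwrwrzyrzsyyry$qsz
  sorted[21] = zzzyxwwrwrzyrzsyyry$qs
sorted[16] = yyry$qszzzyxwwrwrzyrzs

Answer: yyry$qszzzyxwwrwrzyrzs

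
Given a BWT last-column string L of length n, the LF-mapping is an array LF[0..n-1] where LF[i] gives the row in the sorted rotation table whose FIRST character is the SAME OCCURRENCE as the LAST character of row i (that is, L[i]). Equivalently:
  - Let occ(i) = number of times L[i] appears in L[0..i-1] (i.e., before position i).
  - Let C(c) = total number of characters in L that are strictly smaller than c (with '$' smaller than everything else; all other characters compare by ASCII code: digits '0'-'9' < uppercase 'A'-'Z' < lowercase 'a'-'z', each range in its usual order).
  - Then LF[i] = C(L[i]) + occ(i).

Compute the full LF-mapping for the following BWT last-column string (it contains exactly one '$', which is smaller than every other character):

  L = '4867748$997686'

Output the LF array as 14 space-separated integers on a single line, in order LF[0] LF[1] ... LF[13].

Char counts: '$':1, '4':2, '6':3, '7':3, '8':3, '9':2
C (first-col start): C('$')=0, C('4')=1, C('6')=3, C('7')=6, C('8')=9, C('9')=12
L[0]='4': occ=0, LF[0]=C('4')+0=1+0=1
L[1]='8': occ=0, LF[1]=C('8')+0=9+0=9
L[2]='6': occ=0, LF[2]=C('6')+0=3+0=3
L[3]='7': occ=0, LF[3]=C('7')+0=6+0=6
L[4]='7': occ=1, LF[4]=C('7')+1=6+1=7
L[5]='4': occ=1, LF[5]=C('4')+1=1+1=2
L[6]='8': occ=1, LF[6]=C('8')+1=9+1=10
L[7]='$': occ=0, LF[7]=C('$')+0=0+0=0
L[8]='9': occ=0, LF[8]=C('9')+0=12+0=12
L[9]='9': occ=1, LF[9]=C('9')+1=12+1=13
L[10]='7': occ=2, LF[10]=C('7')+2=6+2=8
L[11]='6': occ=1, LF[11]=C('6')+1=3+1=4
L[12]='8': occ=2, LF[12]=C('8')+2=9+2=11
L[13]='6': occ=2, LF[13]=C('6')+2=3+2=5

Answer: 1 9 3 6 7 2 10 0 12 13 8 4 11 5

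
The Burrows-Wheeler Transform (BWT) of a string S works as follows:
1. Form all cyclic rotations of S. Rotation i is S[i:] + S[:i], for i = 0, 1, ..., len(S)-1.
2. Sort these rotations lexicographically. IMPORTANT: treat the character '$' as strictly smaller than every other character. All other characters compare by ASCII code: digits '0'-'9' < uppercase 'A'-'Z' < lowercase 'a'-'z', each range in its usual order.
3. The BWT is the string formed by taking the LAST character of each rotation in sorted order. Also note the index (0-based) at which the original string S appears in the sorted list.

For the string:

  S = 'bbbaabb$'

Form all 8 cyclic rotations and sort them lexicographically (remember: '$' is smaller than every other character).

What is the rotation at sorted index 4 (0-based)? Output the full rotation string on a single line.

Answer: baabb$bb

Derivation:
All 8 rotations (rotation i = S[i:]+S[:i]):
  rot[0] = bbbaabb$
  rot[1] = bbaabb$b
  rot[2] = baabb$bb
  rot[3] = aabb$bbb
  rot[4] = abb$bbba
  rot[5] = bb$bbbaa
  rot[6] = b$bbbaab
  rot[7] = $bbbaabb
Sorted (with $ < everything):
  sorted[0] = $bbbaabb
  sorted[1] = aabb$bbb
  sorted[2] = abb$bbba
  sorted[3] = b$bbbaab
  sorted[4] = baabb$bb
  sorted[5] = bb$bbbaa
  sorted[6] = bbaabb$b
  sorted[7] = bbbaabb$
sorted[4] = baabb$bb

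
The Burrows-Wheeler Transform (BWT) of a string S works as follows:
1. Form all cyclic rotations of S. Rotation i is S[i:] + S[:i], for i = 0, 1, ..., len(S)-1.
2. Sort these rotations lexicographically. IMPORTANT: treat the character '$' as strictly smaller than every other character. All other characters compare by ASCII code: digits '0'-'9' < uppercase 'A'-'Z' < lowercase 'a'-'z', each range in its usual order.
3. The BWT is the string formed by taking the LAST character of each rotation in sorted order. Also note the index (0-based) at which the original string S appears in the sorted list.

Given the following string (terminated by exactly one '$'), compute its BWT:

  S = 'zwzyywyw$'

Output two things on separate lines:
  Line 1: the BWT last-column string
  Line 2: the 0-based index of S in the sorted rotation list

Answer: wyyzwyz$w
7

Derivation:
All 9 rotations (rotation i = S[i:]+S[:i]):
  rot[0] = zwzyywyw$
  rot[1] = wzyywyw$z
  rot[2] = zyywyw$zw
  rot[3] = yywyw$zwz
  rot[4] = ywyw$zwzy
  rot[5] = wyw$zwzyy
  rot[6] = yw$zwzyyw
  rot[7] = w$zwzyywy
  rot[8] = $zwzyywyw
Sorted (with $ < everything):
  sorted[0] = $zwzyywyw  (last char: 'w')
  sorted[1] = w$zwzyywy  (last char: 'y')
  sorted[2] = wyw$zwzyy  (last char: 'y')
  sorted[3] = wzyywyw$z  (last char: 'z')
  sorted[4] = yw$zwzyyw  (last char: 'w')
  sorted[5] = ywyw$zwzy  (last char: 'y')
  sorted[6] = yywyw$zwz  (last char: 'z')
  sorted[7] = zwzyywyw$  (last char: '$')
  sorted[8] = zyywyw$zw  (last char: 'w')
Last column: wyyzwyz$w
Original string S is at sorted index 7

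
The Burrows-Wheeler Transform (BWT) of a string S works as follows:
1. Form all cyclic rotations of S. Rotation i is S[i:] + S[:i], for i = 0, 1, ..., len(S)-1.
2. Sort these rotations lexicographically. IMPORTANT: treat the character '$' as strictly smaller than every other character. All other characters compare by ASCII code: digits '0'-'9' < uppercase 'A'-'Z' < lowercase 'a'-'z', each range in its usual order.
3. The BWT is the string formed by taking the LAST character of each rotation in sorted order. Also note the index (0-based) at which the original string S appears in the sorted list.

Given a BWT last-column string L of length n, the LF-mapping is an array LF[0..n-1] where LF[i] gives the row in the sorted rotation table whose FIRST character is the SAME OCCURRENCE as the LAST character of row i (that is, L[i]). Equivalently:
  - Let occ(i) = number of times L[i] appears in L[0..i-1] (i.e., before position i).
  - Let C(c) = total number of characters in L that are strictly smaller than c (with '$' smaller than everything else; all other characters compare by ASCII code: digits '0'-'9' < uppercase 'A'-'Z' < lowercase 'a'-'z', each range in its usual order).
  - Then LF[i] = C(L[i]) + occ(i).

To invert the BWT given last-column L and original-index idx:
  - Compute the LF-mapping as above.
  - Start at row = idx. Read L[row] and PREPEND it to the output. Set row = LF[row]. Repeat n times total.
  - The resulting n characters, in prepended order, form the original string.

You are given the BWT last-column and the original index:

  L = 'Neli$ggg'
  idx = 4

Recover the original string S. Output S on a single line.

Answer: giggleN$

Derivation:
LF mapping: 1 2 7 6 0 3 4 5
Walk LF starting at row 4, prepending L[row]:
  step 1: row=4, L[4]='$', prepend. Next row=LF[4]=0
  step 2: row=0, L[0]='N', prepend. Next row=LF[0]=1
  step 3: row=1, L[1]='e', prepend. Next row=LF[1]=2
  step 4: row=2, L[2]='l', prepend. Next row=LF[2]=7
  step 5: row=7, L[7]='g', prepend. Next row=LF[7]=5
  step 6: row=5, L[5]='g', prepend. Next row=LF[5]=3
  step 7: row=3, L[3]='i', prepend. Next row=LF[3]=6
  step 8: row=6, L[6]='g', prepend. Next row=LF[6]=4
Reversed output: giggleN$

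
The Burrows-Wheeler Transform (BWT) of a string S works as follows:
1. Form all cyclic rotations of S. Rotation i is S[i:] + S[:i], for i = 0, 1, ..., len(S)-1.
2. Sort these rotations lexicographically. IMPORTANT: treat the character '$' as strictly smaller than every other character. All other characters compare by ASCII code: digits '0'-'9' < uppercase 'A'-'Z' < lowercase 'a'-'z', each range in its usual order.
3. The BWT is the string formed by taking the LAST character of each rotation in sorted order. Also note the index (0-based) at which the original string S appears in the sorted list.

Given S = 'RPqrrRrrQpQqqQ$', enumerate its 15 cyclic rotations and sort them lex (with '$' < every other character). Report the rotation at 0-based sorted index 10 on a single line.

Answer: qrrRrrQpQqqQ$RP

Derivation:
All 15 rotations (rotation i = S[i:]+S[:i]):
  rot[0] = RPqrrRrrQpQqqQ$
  rot[1] = PqrrRrrQpQqqQ$R
  rot[2] = qrrRrrQpQqqQ$RP
  rot[3] = rrRrrQpQqqQ$RPq
  rot[4] = rRrrQpQqqQ$RPqr
  rot[5] = RrrQpQqqQ$RPqrr
  rot[6] = rrQpQqqQ$RPqrrR
  rot[7] = rQpQqqQ$RPqrrRr
  rot[8] = QpQqqQ$RPqrrRrr
  rot[9] = pQqqQ$RPqrrRrrQ
  rot[10] = QqqQ$RPqrrRrrQp
  rot[11] = qqQ$RPqrrRrrQpQ
  rot[12] = qQ$RPqrrRrrQpQq
  rot[13] = Q$RPqrrRrrQpQqq
  rot[14] = $RPqrrRrrQpQqqQ
Sorted (with $ < everything):
  sorted[0] = $RPqrrRrrQpQqqQ
  sorted[1] = PqrrRrrQpQqqQ$R
  sorted[2] = Q$RPqrrRrrQpQqq
  sorted[3] = QpQqqQ$RPqrrRrr
  sorted[4] = QqqQ$RPqrrRrrQp
  sorted[5] = RPqrrRrrQpQqqQ$
  sorted[6] = RrrQpQqqQ$RPqrr
  sorted[7] = pQqqQ$RPqrrRrrQ
  sorted[8] = qQ$RPqrrRrrQpQq
  sorted[9] = qqQ$RPqrrRrrQpQ
  sorted[10] = qrrRrrQpQqqQ$RP
  sorted[11] = rQpQqqQ$RPqrrRr
  sorted[12] = rRrrQpQqqQ$RPqr
  sorted[13] = rrQpQqqQ$RPqrrR
  sorted[14] = rrRrrQpQqqQ$RPq
sorted[10] = qrrRrrQpQqqQ$RP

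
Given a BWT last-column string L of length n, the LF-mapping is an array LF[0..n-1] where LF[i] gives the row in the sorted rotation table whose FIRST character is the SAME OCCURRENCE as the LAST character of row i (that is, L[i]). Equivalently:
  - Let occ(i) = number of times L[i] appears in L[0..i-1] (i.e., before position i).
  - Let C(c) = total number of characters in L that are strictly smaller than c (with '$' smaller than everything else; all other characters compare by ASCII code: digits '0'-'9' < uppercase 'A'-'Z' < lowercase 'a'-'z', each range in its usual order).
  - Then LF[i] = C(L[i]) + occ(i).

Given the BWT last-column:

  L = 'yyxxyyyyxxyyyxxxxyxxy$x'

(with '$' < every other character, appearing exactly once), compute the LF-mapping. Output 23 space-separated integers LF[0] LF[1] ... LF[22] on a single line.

Char counts: '$':1, 'x':11, 'y':11
C (first-col start): C('$')=0, C('x')=1, C('y')=12
L[0]='y': occ=0, LF[0]=C('y')+0=12+0=12
L[1]='y': occ=1, LF[1]=C('y')+1=12+1=13
L[2]='x': occ=0, LF[2]=C('x')+0=1+0=1
L[3]='x': occ=1, LF[3]=C('x')+1=1+1=2
L[4]='y': occ=2, LF[4]=C('y')+2=12+2=14
L[5]='y': occ=3, LF[5]=C('y')+3=12+3=15
L[6]='y': occ=4, LF[6]=C('y')+4=12+4=16
L[7]='y': occ=5, LF[7]=C('y')+5=12+5=17
L[8]='x': occ=2, LF[8]=C('x')+2=1+2=3
L[9]='x': occ=3, LF[9]=C('x')+3=1+3=4
L[10]='y': occ=6, LF[10]=C('y')+6=12+6=18
L[11]='y': occ=7, LF[11]=C('y')+7=12+7=19
L[12]='y': occ=8, LF[12]=C('y')+8=12+8=20
L[13]='x': occ=4, LF[13]=C('x')+4=1+4=5
L[14]='x': occ=5, LF[14]=C('x')+5=1+5=6
L[15]='x': occ=6, LF[15]=C('x')+6=1+6=7
L[16]='x': occ=7, LF[16]=C('x')+7=1+7=8
L[17]='y': occ=9, LF[17]=C('y')+9=12+9=21
L[18]='x': occ=8, LF[18]=C('x')+8=1+8=9
L[19]='x': occ=9, LF[19]=C('x')+9=1+9=10
L[20]='y': occ=10, LF[20]=C('y')+10=12+10=22
L[21]='$': occ=0, LF[21]=C('$')+0=0+0=0
L[22]='x': occ=10, LF[22]=C('x')+10=1+10=11

Answer: 12 13 1 2 14 15 16 17 3 4 18 19 20 5 6 7 8 21 9 10 22 0 11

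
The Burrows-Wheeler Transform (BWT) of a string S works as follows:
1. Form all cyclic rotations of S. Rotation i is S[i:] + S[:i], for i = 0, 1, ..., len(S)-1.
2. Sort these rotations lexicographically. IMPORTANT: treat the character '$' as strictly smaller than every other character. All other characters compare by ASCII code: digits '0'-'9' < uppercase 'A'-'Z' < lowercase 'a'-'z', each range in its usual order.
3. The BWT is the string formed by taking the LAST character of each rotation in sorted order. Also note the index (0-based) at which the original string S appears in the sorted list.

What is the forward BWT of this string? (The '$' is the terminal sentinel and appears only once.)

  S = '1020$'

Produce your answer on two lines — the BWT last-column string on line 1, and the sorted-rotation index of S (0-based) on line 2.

All 5 rotations (rotation i = S[i:]+S[:i]):
  rot[0] = 1020$
  rot[1] = 020$1
  rot[2] = 20$10
  rot[3] = 0$102
  rot[4] = $1020
Sorted (with $ < everything):
  sorted[0] = $1020  (last char: '0')
  sorted[1] = 0$102  (last char: '2')
  sorted[2] = 020$1  (last char: '1')
  sorted[3] = 1020$  (last char: '$')
  sorted[4] = 20$10  (last char: '0')
Last column: 021$0
Original string S is at sorted index 3

Answer: 021$0
3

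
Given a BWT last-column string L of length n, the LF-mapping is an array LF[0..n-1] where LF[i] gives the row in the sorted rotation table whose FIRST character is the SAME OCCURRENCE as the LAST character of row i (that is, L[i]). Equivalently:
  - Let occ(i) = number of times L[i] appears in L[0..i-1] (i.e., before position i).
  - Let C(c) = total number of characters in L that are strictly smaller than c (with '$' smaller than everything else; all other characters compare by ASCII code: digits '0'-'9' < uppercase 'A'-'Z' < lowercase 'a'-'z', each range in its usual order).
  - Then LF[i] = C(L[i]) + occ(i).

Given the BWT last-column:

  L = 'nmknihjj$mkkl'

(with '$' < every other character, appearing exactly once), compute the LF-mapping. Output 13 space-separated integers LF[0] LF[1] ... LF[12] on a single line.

Answer: 11 9 5 12 2 1 3 4 0 10 6 7 8

Derivation:
Char counts: '$':1, 'h':1, 'i':1, 'j':2, 'k':3, 'l':1, 'm':2, 'n':2
C (first-col start): C('$')=0, C('h')=1, C('i')=2, C('j')=3, C('k')=5, C('l')=8, C('m')=9, C('n')=11
L[0]='n': occ=0, LF[0]=C('n')+0=11+0=11
L[1]='m': occ=0, LF[1]=C('m')+0=9+0=9
L[2]='k': occ=0, LF[2]=C('k')+0=5+0=5
L[3]='n': occ=1, LF[3]=C('n')+1=11+1=12
L[4]='i': occ=0, LF[4]=C('i')+0=2+0=2
L[5]='h': occ=0, LF[5]=C('h')+0=1+0=1
L[6]='j': occ=0, LF[6]=C('j')+0=3+0=3
L[7]='j': occ=1, LF[7]=C('j')+1=3+1=4
L[8]='$': occ=0, LF[8]=C('$')+0=0+0=0
L[9]='m': occ=1, LF[9]=C('m')+1=9+1=10
L[10]='k': occ=1, LF[10]=C('k')+1=5+1=6
L[11]='k': occ=2, LF[11]=C('k')+2=5+2=7
L[12]='l': occ=0, LF[12]=C('l')+0=8+0=8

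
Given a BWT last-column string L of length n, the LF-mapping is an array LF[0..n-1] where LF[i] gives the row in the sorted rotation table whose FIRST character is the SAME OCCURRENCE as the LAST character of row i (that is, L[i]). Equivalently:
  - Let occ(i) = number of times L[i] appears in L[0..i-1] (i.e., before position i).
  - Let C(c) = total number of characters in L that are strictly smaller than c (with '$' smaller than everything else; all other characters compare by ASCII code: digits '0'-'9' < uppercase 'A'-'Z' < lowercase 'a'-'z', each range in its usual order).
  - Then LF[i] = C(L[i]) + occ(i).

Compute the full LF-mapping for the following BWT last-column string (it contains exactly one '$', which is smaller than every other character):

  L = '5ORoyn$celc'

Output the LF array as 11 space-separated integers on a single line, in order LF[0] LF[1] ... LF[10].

Answer: 1 2 3 9 10 8 0 4 6 7 5

Derivation:
Char counts: '$':1, '5':1, 'O':1, 'R':1, 'c':2, 'e':1, 'l':1, 'n':1, 'o':1, 'y':1
C (first-col start): C('$')=0, C('5')=1, C('O')=2, C('R')=3, C('c')=4, C('e')=6, C('l')=7, C('n')=8, C('o')=9, C('y')=10
L[0]='5': occ=0, LF[0]=C('5')+0=1+0=1
L[1]='O': occ=0, LF[1]=C('O')+0=2+0=2
L[2]='R': occ=0, LF[2]=C('R')+0=3+0=3
L[3]='o': occ=0, LF[3]=C('o')+0=9+0=9
L[4]='y': occ=0, LF[4]=C('y')+0=10+0=10
L[5]='n': occ=0, LF[5]=C('n')+0=8+0=8
L[6]='$': occ=0, LF[6]=C('$')+0=0+0=0
L[7]='c': occ=0, LF[7]=C('c')+0=4+0=4
L[8]='e': occ=0, LF[8]=C('e')+0=6+0=6
L[9]='l': occ=0, LF[9]=C('l')+0=7+0=7
L[10]='c': occ=1, LF[10]=C('c')+1=4+1=5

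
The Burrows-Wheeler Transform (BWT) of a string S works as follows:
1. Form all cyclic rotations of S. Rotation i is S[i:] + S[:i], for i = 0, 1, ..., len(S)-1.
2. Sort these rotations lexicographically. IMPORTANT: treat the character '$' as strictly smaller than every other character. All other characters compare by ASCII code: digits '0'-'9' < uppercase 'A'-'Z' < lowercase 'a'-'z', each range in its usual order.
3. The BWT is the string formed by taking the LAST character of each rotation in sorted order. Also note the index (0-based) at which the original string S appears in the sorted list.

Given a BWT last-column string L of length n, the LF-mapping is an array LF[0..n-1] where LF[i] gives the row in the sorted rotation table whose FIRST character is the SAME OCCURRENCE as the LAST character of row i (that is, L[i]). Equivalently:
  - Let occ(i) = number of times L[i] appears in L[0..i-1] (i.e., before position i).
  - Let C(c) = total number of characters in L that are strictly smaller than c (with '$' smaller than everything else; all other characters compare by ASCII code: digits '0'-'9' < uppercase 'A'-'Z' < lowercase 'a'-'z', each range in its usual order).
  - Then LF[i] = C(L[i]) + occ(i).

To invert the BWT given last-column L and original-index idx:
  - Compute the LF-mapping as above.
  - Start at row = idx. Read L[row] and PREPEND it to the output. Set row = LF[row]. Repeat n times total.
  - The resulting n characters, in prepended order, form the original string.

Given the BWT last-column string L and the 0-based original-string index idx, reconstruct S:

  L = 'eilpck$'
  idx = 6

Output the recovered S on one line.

Answer: pickle$

Derivation:
LF mapping: 2 3 5 6 1 4 0
Walk LF starting at row 6, prepending L[row]:
  step 1: row=6, L[6]='$', prepend. Next row=LF[6]=0
  step 2: row=0, L[0]='e', prepend. Next row=LF[0]=2
  step 3: row=2, L[2]='l', prepend. Next row=LF[2]=5
  step 4: row=5, L[5]='k', prepend. Next row=LF[5]=4
  step 5: row=4, L[4]='c', prepend. Next row=LF[4]=1
  step 6: row=1, L[1]='i', prepend. Next row=LF[1]=3
  step 7: row=3, L[3]='p', prepend. Next row=LF[3]=6
Reversed output: pickle$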